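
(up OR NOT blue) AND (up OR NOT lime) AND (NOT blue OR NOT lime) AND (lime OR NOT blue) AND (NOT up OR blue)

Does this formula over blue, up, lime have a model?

Branch on up: set up = false.
Unit clause (NOT blue) forces blue = false.
Unit clause (NOT lime) forces lime = false.
All clauses are satisfied.
A satisfying assignment: blue: false; up: false; lime: false.

Yes, satisfiable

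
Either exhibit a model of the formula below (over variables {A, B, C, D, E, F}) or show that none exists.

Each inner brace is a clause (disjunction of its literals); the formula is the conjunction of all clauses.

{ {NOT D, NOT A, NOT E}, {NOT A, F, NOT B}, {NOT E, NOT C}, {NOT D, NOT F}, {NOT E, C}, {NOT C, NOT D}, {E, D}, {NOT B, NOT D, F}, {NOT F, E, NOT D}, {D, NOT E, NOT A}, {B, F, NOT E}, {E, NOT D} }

Case E = false:
(D) alone gives D = true.
But (NOT D) is also a unit clause — contradiction.
Backtrack on E: now try E = true.
(NOT C) alone gives C = false.
But (C) is also a unit clause — contradiction.
Both values of E lead to a conflict.

UNSATISFIABLE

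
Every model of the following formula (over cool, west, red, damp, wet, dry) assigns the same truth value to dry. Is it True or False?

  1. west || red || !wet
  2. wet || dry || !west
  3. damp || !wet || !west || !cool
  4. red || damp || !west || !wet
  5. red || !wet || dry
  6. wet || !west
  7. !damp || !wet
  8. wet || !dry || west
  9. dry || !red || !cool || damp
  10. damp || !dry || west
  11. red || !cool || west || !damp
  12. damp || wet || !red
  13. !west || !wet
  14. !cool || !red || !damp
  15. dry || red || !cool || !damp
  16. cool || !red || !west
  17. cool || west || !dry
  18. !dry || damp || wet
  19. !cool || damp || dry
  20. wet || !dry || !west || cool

Suppose dry = true.
Suppose wet = true.
From the singleton clause (!damp), damp = false.
From the singleton clause (west), west = true.
But (!west) is also a unit clause — contradiction.
So wet must be the other value — set wet = false.
From the singleton clause (!west), west = false.
But (west) is also a unit clause — contradiction.
Both values of wet lead to a conflict.
So every satisfying assignment has dry = False.

False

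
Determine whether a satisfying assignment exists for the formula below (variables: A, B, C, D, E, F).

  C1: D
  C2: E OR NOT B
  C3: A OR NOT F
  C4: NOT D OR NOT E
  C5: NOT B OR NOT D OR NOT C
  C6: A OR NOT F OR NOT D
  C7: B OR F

(D) alone gives D = true.
(NOT E) alone gives E = false.
(NOT B) alone gives B = false.
(F) alone gives F = true.
(A) alone gives A = true.
Every clause is now satisfied; C is unconstrained.
A satisfying assignment: A ↦ true; B ↦ false; C ↦ false; D ↦ true; E ↦ false; F ↦ true.

Satisfiable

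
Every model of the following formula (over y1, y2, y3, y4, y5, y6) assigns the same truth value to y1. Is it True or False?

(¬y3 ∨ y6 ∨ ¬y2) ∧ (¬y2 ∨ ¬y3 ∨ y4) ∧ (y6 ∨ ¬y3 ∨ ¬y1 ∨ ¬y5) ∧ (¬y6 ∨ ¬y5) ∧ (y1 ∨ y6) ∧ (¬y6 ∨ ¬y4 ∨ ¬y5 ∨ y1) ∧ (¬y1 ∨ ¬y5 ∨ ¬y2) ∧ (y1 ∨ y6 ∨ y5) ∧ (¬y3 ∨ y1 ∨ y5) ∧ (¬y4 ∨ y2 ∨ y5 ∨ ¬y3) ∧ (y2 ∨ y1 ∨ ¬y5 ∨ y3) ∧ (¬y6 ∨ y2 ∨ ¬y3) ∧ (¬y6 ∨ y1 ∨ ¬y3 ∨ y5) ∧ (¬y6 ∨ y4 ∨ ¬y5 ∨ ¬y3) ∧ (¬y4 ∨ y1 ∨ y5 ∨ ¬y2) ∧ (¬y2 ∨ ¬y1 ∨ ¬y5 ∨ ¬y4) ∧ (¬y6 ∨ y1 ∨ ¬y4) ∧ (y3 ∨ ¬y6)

Suppose y1 = False.
Unit clause (y6) forces y6 = True.
Unit clause (¬y5) forces y5 = False.
Unit clause (¬y3) forces y3 = False.
That conflicts with the unit clause (y3).
So every satisfying assignment has y1 = True.

True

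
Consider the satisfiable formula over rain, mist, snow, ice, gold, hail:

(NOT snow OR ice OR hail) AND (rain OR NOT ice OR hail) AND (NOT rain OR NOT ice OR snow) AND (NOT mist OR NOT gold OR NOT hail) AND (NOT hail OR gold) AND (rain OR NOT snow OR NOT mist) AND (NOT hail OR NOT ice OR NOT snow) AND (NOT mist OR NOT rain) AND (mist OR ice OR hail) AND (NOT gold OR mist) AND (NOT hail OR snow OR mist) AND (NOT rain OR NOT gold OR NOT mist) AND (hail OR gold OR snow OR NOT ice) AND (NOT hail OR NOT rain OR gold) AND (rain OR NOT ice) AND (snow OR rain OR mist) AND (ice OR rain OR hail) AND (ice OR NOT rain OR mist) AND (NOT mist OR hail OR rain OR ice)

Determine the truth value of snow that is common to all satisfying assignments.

True

Suppose snow = false.
Try rain = false.
The clause (NOT ice) is unit, so ice = false.
The clause (mist) is unit, so mist = true.
The clause (hail) is unit, so hail = true.
The clause (NOT gold) is unit, so gold = false.
But (gold) is also a unit clause — contradiction.
That branch fails; take rain = true instead.
The clause (NOT ice) is unit, so ice = false.
The clause (NOT mist) is unit, so mist = false.
But (mist) is also a unit clause — contradiction.
Neither rain = true nor rain = false works.
So every satisfying assignment has snow = True.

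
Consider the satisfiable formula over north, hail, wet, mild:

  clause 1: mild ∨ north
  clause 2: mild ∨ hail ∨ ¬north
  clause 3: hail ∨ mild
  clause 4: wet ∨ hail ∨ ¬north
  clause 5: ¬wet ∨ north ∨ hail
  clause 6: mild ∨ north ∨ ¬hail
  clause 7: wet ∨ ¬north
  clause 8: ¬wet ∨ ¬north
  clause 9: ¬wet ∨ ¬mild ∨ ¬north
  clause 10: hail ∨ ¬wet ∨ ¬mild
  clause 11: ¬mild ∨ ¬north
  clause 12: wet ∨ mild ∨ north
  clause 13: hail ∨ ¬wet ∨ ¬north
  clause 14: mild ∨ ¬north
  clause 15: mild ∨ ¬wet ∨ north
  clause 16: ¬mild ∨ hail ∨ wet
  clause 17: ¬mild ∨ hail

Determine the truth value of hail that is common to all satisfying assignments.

Suppose hail = False.
The clause (mild) is unit, so mild = True.
But (¬mild) is also a unit clause — contradiction.
So every satisfying assignment has hail = True.

True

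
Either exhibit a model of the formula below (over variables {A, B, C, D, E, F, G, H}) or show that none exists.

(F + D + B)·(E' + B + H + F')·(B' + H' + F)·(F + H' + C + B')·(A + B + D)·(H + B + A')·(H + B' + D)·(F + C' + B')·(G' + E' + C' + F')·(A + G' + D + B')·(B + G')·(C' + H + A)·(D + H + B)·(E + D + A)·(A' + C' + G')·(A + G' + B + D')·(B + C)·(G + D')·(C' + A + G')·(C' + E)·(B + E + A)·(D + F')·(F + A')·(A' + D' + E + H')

Branch on B: set B = 1.
Branch on H: set H = 1.
The clause (F) is unit, so F = 1.
The clause (D) is unit, so D = 1.
The clause (G) is unit, so G = 1.
Branch on E: set E = 1.
The clause (C') is unit, so C = 0.
All clauses hold; A can take either value.

A: 0, B: 1, C: 0, D: 1, E: 1, F: 1, G: 1, H: 1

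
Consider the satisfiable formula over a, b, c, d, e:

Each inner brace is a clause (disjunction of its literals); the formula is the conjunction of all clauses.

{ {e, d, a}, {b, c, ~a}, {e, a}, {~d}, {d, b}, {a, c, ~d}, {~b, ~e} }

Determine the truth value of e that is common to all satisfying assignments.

False

Suppose e = 1.
The clause (~d) is unit, so d = 0.
The clause (b) is unit, so b = 1.
Now (~b) is unsatisfied and unit — conflict.
So every satisfying assignment has e = False.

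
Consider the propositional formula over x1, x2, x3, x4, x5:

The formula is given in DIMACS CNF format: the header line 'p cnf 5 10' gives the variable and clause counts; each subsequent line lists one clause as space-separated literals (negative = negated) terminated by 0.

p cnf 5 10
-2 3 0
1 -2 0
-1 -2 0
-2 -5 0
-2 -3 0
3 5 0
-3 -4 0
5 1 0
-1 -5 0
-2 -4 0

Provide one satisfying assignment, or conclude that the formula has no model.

Suppose x2 = False.
Suppose x3 = False.
Unit clause (x5) forces x5 = True.
Unit clause (¬x1) forces x1 = False.
All clauses hold; x4 can take either value.

x1: False, x2: False, x3: False, x4: True, x5: True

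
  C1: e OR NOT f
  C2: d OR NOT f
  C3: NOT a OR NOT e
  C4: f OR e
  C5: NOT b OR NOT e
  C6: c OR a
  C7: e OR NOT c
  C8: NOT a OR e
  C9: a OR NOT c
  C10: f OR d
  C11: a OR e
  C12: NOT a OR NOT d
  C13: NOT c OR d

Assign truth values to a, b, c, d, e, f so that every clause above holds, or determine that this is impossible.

UNSATISFIABLE

Branch on e: set e = true.
The clause (NOT a) is unit, so a = false.
The clause (NOT b) is unit, so b = false.
The clause (c) is unit, so c = true.
Now (NOT c) is unsatisfied and unit — conflict.
So e must be the other value — set e = false.
The clause (NOT f) is unit, so f = false.
Now (f) is unsatisfied and unit — conflict.
Neither e = true nor e = false works.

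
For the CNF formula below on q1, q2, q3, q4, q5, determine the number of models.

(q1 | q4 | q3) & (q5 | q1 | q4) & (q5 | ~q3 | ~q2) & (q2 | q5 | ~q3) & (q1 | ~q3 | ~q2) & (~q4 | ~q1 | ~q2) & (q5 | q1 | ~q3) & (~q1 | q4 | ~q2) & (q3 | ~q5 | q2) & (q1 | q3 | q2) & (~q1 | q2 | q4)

6

There are 2^5 = 32 truth assignments over (q1, q2, q3, q4, q5).
Split on q4. With q4 = 1, the clauses containing q4 are satisfied and ~q4 drops from the rest; 5 of the 2^4 = 16 assignments to the other variables satisfy what remains.
With q4 = 0, by the same count on the reduced clause set, 1 assignment works.
(One model: q1=F, q2=F, q3=T, q4=F, q5=T.)
Total: 5 + 1 = 6.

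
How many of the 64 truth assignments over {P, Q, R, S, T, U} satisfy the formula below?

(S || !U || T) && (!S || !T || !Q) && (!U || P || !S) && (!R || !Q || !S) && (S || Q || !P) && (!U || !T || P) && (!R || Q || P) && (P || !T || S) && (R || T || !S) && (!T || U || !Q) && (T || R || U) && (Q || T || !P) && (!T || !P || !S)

5

There are 2^6 = 64 truth assignments over (P, Q, R, S, T, U).
Split on T. With T = true, the clauses containing T are satisfied and !T drops from the rest; 3 of the 2^5 = 32 assignments to the other variables satisfy what remains.
With T = false, by the same count on the reduced clause set, 2 assignments work.
(One model: P=F, Q=F, R=F, S=T, T=T, U=F.)
Total: 3 + 2 = 5.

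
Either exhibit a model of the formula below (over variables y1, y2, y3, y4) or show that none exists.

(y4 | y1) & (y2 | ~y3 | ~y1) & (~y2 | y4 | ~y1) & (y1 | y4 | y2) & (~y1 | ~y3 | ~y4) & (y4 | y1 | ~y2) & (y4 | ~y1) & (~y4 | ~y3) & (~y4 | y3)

UNSATISFIABLE

Case y4 = 1:
From the singleton clause (~y3), y3 = 0.
Now (y3) is unsatisfied and unit — conflict.
Backtrack on y4: now try y4 = 0.
From the singleton clause (y1), y1 = 1.
Now (~y1) is unsatisfied and unit — conflict.
Both values of y4 lead to a conflict.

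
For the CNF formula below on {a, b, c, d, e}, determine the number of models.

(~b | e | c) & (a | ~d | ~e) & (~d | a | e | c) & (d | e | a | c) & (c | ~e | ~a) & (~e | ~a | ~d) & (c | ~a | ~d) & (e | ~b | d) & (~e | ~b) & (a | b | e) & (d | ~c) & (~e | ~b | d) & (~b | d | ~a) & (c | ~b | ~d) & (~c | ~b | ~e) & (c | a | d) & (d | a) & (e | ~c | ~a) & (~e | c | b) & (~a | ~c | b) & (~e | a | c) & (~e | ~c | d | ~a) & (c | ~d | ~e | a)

2

There are 2^5 = 32 truth assignments over (a, b, c, d, e).
Split on a. With a = 1, the clauses containing a are satisfied and ~a drops from the rest; 1 of the 2^4 = 16 assignments to the other variables satisfy what remains.
With a = 0, by the same count on the reduced clause set, 1 assignment works.
Total: 1 + 1 = 2.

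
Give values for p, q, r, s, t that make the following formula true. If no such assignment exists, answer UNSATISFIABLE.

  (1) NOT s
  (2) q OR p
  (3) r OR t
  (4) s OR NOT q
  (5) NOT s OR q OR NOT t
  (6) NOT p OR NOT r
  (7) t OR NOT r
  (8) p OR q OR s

The clause (NOT s) is unit, so s = false.
The clause (NOT q) is unit, so q = false.
The clause (p) is unit, so p = true.
The clause (NOT r) is unit, so r = false.
The clause (t) is unit, so t = true.
This assignment satisfies each clause.

p: true,  q: false,  r: false,  s: false,  t: true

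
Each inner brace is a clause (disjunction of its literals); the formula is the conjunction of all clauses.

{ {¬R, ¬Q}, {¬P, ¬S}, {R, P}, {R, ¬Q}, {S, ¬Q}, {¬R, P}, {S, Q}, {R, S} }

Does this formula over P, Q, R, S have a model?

Branch on R: set R = False.
From the singleton clause (P), P = True.
From the singleton clause (¬S), S = False.
That conflicts with the unit clause (S).
That branch fails; take R = True instead.
From the singleton clause (¬Q), Q = False.
From the singleton clause (P), P = True.
From the singleton clause (¬S), S = False.
That conflicts with the unit clause (S).
Both values of R lead to a conflict.
No assignment satisfies every clause.

Unsatisfiable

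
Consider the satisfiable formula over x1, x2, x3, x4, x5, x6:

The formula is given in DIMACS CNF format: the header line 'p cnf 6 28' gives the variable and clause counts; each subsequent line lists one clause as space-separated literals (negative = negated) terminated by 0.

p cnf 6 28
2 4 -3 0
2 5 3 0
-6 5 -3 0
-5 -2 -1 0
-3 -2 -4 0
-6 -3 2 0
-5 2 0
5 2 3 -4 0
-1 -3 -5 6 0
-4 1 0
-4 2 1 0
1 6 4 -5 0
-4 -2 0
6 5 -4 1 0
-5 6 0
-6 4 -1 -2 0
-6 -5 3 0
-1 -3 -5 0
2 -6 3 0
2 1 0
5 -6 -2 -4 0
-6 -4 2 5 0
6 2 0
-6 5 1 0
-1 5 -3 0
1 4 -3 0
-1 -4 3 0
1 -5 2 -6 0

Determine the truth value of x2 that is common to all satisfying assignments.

True

Suppose x2 = False.
The clause (¬x5) is unit, so x5 = False.
The clause (x3) is unit, so x3 = True.
The clause (x4) is unit, so x4 = True.
The clause (¬x6) is unit, so x6 = False.
That conflicts with the unit clause (x6).
So every satisfying assignment has x2 = True.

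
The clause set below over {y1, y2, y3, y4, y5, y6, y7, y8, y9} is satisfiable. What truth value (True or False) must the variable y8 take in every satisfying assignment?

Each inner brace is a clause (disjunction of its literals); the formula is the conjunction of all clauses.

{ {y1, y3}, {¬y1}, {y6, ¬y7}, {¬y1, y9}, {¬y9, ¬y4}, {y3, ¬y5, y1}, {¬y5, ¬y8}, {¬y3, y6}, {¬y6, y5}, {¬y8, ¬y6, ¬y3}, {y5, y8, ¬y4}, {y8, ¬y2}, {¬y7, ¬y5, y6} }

Suppose y8 = True.
From the singleton clause (¬y1), y1 = False.
From the singleton clause (y3), y3 = True.
From the singleton clause (¬y5), y5 = False.
From the singleton clause (y6), y6 = True.
Now (¬y6) is unsatisfied and unit — conflict.
So every satisfying assignment has y8 = False.

False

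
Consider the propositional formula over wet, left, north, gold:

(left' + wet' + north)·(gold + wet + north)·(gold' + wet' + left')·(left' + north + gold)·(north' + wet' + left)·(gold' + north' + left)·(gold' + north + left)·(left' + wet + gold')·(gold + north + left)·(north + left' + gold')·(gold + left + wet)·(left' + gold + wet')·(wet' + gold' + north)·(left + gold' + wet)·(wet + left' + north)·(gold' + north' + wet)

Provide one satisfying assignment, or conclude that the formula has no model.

wet: 0, left: 1, north: 1, gold: 0

Try left = 1.
Try wet = 0.
(gold') alone gives gold = 0.
(north) alone gives north = 1.
Every clause now holds.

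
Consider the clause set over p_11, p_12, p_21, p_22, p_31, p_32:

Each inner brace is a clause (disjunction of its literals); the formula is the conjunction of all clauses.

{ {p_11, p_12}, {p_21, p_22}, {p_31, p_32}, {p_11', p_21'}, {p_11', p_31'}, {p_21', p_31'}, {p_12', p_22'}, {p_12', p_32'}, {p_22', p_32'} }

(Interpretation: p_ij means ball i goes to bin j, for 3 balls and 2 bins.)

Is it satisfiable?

Try p_11 = 1.
(p_21') alone gives p_21 = 0.
(p_22) alone gives p_22 = 1.
(p_31') alone gives p_31 = 0.
(p_32) alone gives p_32 = 1.
But (p_32') is also a unit clause — contradiction.
So p_11 must be the other value — set p_11 = 0.
(p_12) alone gives p_12 = 1.
(p_22') alone gives p_22 = 0.
(p_21) alone gives p_21 = 1.
(p_31') alone gives p_31 = 0.
(p_32) alone gives p_32 = 1.
But (p_32') is also a unit clause — contradiction.
Neither p_11 = 1 nor p_11 = 0 works.
No assignment satisfies every clause.

Unsatisfiable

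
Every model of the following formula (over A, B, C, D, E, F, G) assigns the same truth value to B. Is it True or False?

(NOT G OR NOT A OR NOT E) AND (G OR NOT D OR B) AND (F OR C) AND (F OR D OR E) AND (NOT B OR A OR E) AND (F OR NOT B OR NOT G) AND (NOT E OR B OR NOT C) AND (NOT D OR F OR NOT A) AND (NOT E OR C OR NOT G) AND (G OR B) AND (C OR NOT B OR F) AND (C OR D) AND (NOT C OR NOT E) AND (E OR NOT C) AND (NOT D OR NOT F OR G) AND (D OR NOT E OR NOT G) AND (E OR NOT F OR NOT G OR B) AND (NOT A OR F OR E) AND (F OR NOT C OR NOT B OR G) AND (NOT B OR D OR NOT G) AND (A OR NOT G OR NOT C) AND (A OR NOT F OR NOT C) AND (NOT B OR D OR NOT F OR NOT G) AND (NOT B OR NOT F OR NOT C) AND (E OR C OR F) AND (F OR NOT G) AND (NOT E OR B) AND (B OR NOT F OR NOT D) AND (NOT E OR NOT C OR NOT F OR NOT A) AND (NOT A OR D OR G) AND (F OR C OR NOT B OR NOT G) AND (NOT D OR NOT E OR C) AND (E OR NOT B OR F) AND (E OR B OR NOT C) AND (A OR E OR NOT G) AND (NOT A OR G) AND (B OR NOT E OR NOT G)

Suppose B = false.
From the singleton clause (G), G = true.
From the singleton clause (F), F = true.
From the singleton clause (E), E = true.
But (NOT E) is also a unit clause — contradiction.
So every satisfying assignment has B = True.

True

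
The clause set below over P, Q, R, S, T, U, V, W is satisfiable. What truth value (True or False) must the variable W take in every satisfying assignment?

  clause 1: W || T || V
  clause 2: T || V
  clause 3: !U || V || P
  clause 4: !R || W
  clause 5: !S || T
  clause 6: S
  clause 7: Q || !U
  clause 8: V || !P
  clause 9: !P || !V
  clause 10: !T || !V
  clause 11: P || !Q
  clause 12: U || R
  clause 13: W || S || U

Suppose W = false.
(!R) alone gives R = false.
(S) alone gives S = true.
(T) alone gives T = true.
(!V) alone gives V = false.
(!P) alone gives P = false.
(!U) alone gives U = false.
That conflicts with the unit clause (U).
So every satisfying assignment has W = True.

True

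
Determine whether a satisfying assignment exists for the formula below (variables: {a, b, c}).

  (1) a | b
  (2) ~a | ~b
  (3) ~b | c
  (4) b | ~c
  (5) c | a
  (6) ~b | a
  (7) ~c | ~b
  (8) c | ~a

Unsatisfiable

Suppose a = 1.
From the singleton clause (~b), b = 0.
From the singleton clause (~c), c = 0.
Now (c) is unsatisfied and unit — conflict.
Backtrack on a: now try a = 0.
From the singleton clause (b), b = 1.
Now (~b) is unsatisfied and unit — conflict.
Neither a = 1 nor a = 0 works.
No assignment satisfies every clause.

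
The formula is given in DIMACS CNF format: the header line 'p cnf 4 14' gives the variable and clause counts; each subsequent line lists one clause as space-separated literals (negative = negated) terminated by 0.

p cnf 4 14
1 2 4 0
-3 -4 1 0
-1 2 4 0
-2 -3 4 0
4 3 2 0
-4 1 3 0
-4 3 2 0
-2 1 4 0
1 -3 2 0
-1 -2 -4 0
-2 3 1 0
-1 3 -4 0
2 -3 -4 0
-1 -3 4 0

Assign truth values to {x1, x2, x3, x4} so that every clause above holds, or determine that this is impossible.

x1 ↦ True, x2 ↦ True, x3 ↦ False, x4 ↦ False

Case x1 = True:
Case x2 = True:
(¬x4) alone gives x4 = False.
(¬x3) alone gives x3 = False.
Every clause now holds.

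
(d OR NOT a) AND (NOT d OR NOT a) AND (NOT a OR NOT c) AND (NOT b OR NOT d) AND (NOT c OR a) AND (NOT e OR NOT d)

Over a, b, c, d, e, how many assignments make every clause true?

5

There are 2^5 = 32 truth assignments over (a, b, c, d, e).
Split on e. With e = true, the clauses containing e are satisfied and NOT e drops from the rest; 2 of the 2^4 = 16 assignments to the other variables satisfy what remains.
With e = false, by the same count on the reduced clause set, 3 assignments work.
Total: 2 + 3 = 5.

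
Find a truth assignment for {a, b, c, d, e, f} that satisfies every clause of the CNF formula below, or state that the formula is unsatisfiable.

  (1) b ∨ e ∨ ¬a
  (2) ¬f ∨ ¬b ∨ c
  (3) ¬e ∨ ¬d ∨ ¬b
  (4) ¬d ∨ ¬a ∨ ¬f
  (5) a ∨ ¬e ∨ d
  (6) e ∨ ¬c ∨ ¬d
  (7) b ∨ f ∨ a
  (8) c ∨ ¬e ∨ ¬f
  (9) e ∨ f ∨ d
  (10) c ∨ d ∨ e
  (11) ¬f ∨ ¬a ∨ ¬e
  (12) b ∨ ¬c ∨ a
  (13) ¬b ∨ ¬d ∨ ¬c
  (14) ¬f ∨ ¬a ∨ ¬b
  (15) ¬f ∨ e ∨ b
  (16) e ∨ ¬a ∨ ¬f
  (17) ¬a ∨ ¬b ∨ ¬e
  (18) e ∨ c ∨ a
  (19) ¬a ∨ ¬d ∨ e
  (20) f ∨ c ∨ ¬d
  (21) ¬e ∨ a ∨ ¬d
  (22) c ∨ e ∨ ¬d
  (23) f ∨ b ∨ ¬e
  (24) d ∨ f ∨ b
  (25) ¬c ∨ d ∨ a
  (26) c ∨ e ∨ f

Case b = True:
Case f = False:
Case e = False:
Unit clause (d) forces d = True.
Unit clause (¬c) forces c = False.
Now (c) is unsatisfied and unit — conflict.
That branch fails; take e = True instead.
Unit clause (¬d) forces d = False.
Unit clause (a) forces a = True.
Now (¬a) is unsatisfied and unit — conflict.
Both values of e lead to a conflict.
That branch fails; take f = True instead.
Unit clause (c) forces c = True.
Unit clause (¬d) forces d = False.
Unit clause (¬a) forces a = False.
Now (a) is unsatisfied and unit — conflict.
Both values of f lead to a conflict.
That branch fails; take b = False instead.
Case e = True:
Unit clause (f) forces f = True.
Unit clause (c) forces c = True.
Unit clause (¬a) forces a = False.
Now (a) is unsatisfied and unit — conflict.
That branch fails; take e = False instead.
Unit clause (¬a) forces a = False.
Unit clause (f) forces f = True.
Now (¬f) is unsatisfied and unit — conflict.
Both values of e lead to a conflict.
Both values of b lead to a conflict.

UNSATISFIABLE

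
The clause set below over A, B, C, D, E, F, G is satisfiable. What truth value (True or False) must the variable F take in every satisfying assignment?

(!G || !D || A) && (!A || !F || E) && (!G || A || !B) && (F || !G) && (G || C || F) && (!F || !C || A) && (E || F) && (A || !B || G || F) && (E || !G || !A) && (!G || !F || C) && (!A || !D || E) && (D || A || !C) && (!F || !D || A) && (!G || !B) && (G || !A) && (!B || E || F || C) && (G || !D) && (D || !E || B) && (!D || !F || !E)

Suppose F = false.
(!G) alone gives G = false.
(C) alone gives C = true.
(E) alone gives E = true.
(!A) alone gives A = false.
(!B) alone gives B = false.
(D) alone gives D = true.
That conflicts with the unit clause (!D).
So every satisfying assignment has F = True.

True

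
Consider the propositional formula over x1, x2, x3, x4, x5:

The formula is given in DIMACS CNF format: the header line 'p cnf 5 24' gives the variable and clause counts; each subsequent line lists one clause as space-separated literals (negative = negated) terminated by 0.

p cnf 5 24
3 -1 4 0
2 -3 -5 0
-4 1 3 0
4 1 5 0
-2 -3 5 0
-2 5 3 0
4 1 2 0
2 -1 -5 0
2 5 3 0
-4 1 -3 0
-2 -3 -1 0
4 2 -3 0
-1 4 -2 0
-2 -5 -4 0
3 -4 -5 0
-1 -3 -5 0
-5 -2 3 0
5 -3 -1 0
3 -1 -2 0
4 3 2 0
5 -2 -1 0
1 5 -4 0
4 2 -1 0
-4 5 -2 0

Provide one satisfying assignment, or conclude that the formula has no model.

Suppose x3 = True.
Suppose x2 = True.
(x5) alone gives x5 = True.
(¬x1) alone gives x1 = False.
(¬x4) alone gives x4 = False.
Every clause now holds.

x1: False,  x2: True,  x3: True,  x4: False,  x5: True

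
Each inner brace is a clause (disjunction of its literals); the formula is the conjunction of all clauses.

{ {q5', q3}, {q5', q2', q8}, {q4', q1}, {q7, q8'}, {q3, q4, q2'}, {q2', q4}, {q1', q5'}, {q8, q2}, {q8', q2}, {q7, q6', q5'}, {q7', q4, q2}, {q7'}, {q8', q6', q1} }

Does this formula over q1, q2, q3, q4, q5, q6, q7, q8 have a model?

Satisfiable

(q7') alone gives q7 = 0.
(q8') alone gives q8 = 0.
(q2) alone gives q2 = 1.
(q5') alone gives q5 = 0.
(q4) alone gives q4 = 1.
(q1) alone gives q1 = 1.
All clauses hold; q3, q6 can take either value.
A satisfying assignment: q1=1,  q2=1,  q3=1,  q4=1,  q5=0,  q6=1,  q7=0,  q8=0.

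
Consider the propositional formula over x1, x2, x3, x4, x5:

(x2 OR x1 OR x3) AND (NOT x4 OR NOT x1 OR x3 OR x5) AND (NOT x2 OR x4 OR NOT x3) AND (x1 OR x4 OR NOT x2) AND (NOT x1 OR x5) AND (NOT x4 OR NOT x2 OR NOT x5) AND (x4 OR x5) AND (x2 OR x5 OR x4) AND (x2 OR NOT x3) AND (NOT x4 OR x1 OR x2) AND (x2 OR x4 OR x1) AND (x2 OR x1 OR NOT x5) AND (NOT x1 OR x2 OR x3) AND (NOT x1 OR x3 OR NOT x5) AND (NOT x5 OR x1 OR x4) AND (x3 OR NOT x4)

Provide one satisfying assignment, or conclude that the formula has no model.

x1: false; x2: true; x3: true; x4: true; x5: false

Branch on x1: set x1 = false.
Branch on x2: set x2 = true.
From the singleton clause (x4), x4 = true.
From the singleton clause (NOT x5), x5 = false.
From the singleton clause (x3), x3 = true.
This assignment satisfies each clause.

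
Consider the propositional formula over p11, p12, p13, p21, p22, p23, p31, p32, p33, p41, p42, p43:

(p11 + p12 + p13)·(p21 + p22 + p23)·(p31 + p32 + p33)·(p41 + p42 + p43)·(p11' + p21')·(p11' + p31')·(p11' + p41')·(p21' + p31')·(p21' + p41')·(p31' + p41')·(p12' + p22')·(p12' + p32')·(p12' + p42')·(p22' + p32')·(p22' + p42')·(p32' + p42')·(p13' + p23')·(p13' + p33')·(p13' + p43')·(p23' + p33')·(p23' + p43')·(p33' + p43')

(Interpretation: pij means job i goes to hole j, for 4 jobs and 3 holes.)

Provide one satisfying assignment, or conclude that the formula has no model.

Try p11 = 0.
Try p12 = 1.
Unit clause (p22') forces p22 = 0.
Unit clause (p32') forces p32 = 0.
Unit clause (p42') forces p42 = 0.
Try p21 = 1.
Unit clause (p31') forces p31 = 0.
Unit clause (p33) forces p33 = 1.
Unit clause (p41') forces p41 = 0.
Unit clause (p43) forces p43 = 1.
But (p43') is also a unit clause — contradiction.
That branch fails; take p21 = 0 instead.
Unit clause (p23) forces p23 = 1.
Unit clause (p13') forces p13 = 0.
Unit clause (p33') forces p33 = 0.
Unit clause (p31) forces p31 = 1.
Unit clause (p41') forces p41 = 0.
Unit clause (p43) forces p43 = 1.
But (p43') is also a unit clause — contradiction.
Either choice for p21 ends in contradiction.
That branch fails; take p12 = 0 instead.
Unit clause (p13) forces p13 = 1.
Unit clause (p23') forces p23 = 0.
Unit clause (p33') forces p33 = 0.
Unit clause (p43') forces p43 = 0.
Try p21 = 1.
Unit clause (p31') forces p31 = 0.
Unit clause (p32) forces p32 = 1.
Unit clause (p41') forces p41 = 0.
Unit clause (p42) forces p42 = 1.
But (p42') is also a unit clause — contradiction.
That branch fails; take p21 = 0 instead.
Unit clause (p22) forces p22 = 1.
Unit clause (p32') forces p32 = 0.
Unit clause (p31) forces p31 = 1.
Unit clause (p41') forces p41 = 0.
Unit clause (p42) forces p42 = 1.
But (p42') is also a unit clause — contradiction.
Either choice for p21 ends in contradiction.
Either choice for p12 ends in contradiction.
That branch fails; take p11 = 1 instead.
Unit clause (p21') forces p21 = 0.
Unit clause (p31') forces p31 = 0.
Unit clause (p41') forces p41 = 0.
Try p22 = 1.
Unit clause (p12') forces p12 = 0.
Unit clause (p32') forces p32 = 0.
Unit clause (p33) forces p33 = 1.
Unit clause (p42') forces p42 = 0.
Unit clause (p43) forces p43 = 1.
But (p43') is also a unit clause — contradiction.
That branch fails; take p22 = 0 instead.
Unit clause (p23) forces p23 = 1.
Unit clause (p13') forces p13 = 0.
Unit clause (p33') forces p33 = 0.
Unit clause (p32) forces p32 = 1.
Unit clause (p12') forces p12 = 0.
Unit clause (p42') forces p42 = 0.
Unit clause (p43) forces p43 = 1.
But (p43') is also a unit clause — contradiction.
Either choice for p22 ends in contradiction.
Either choice for p11 ends in contradiction.

UNSATISFIABLE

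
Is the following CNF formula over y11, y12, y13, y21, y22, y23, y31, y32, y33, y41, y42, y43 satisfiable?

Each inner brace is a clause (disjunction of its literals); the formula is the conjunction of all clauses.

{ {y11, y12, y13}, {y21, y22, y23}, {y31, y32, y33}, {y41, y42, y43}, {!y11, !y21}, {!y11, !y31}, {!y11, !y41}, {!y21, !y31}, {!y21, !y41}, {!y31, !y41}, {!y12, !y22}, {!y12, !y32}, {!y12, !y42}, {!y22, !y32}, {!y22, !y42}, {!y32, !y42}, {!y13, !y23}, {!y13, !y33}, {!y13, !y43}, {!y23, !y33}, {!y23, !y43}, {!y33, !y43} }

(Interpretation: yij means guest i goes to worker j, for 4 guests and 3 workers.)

Suppose y11 = false.
Suppose y12 = true.
Unit clause (!y22) forces y22 = false.
Unit clause (!y32) forces y32 = false.
Unit clause (!y42) forces y42 = false.
Suppose y21 = true.
Unit clause (!y31) forces y31 = false.
Unit clause (y33) forces y33 = true.
Unit clause (!y41) forces y41 = false.
Unit clause (y43) forces y43 = true.
That conflicts with the unit clause (!y43).
Undo y21 and try y21 = false.
Unit clause (y23) forces y23 = true.
Unit clause (!y13) forces y13 = false.
Unit clause (!y33) forces y33 = false.
Unit clause (y31) forces y31 = true.
Unit clause (!y41) forces y41 = false.
Unit clause (y43) forces y43 = true.
That conflicts with the unit clause (!y43).
Neither y21 = true nor y21 = false works.
Undo y12 and try y12 = false.
Unit clause (y13) forces y13 = true.
Unit clause (!y23) forces y23 = false.
Unit clause (!y33) forces y33 = false.
Unit clause (!y43) forces y43 = false.
Suppose y21 = true.
Unit clause (!y31) forces y31 = false.
Unit clause (y32) forces y32 = true.
Unit clause (!y41) forces y41 = false.
Unit clause (y42) forces y42 = true.
That conflicts with the unit clause (!y42).
Undo y21 and try y21 = false.
Unit clause (y22) forces y22 = true.
Unit clause (!y32) forces y32 = false.
Unit clause (y31) forces y31 = true.
Unit clause (!y41) forces y41 = false.
Unit clause (y42) forces y42 = true.
That conflicts with the unit clause (!y42).
Neither y21 = true nor y21 = false works.
Neither y12 = true nor y12 = false works.
Undo y11 and try y11 = true.
Unit clause (!y21) forces y21 = false.
Unit clause (!y31) forces y31 = false.
Unit clause (!y41) forces y41 = false.
Suppose y22 = true.
Unit clause (!y12) forces y12 = false.
Unit clause (!y32) forces y32 = false.
Unit clause (y33) forces y33 = true.
Unit clause (!y42) forces y42 = false.
Unit clause (y43) forces y43 = true.
That conflicts with the unit clause (!y43).
Undo y22 and try y22 = false.
Unit clause (y23) forces y23 = true.
Unit clause (!y13) forces y13 = false.
Unit clause (!y33) forces y33 = false.
Unit clause (y32) forces y32 = true.
Unit clause (!y12) forces y12 = false.
Unit clause (!y42) forces y42 = false.
Unit clause (y43) forces y43 = true.
That conflicts with the unit clause (!y43).
Neither y22 = true nor y22 = false works.
Neither y11 = true nor y11 = false works.
No assignment satisfies every clause.

Unsatisfiable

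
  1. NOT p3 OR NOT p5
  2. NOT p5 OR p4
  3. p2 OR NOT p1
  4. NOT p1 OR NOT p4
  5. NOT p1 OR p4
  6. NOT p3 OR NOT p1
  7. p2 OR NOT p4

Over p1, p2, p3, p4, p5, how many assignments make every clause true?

7

There are 2^5 = 32 truth assignments over (p1, p2, p3, p4, p5).
Split on p4. With p4 = true, the clauses containing p4 are satisfied and NOT p4 drops from the rest; 3 of the 2^4 = 16 assignments to the other variables satisfy what remains.
With p4 = false, by the same count on the reduced clause set, 4 assignments work.
(One model: p1=F, p2=F, p3=F, p4=F, p5=F.)
Total: 3 + 4 = 7.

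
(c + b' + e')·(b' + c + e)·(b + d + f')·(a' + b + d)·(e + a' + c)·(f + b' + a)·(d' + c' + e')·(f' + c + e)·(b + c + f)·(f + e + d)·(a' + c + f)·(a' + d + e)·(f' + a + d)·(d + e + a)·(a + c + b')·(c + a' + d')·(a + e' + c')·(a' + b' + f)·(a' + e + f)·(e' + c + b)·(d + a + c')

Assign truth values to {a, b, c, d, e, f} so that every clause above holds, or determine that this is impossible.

Suppose c = 1.
Suppose d = 1.
The clause (e') is unit, so e = 0.
Suppose a = 1.
The clause (f) is unit, so f = 1.
All clauses hold; b can take either value.

a=1, b=0, c=1, d=1, e=0, f=1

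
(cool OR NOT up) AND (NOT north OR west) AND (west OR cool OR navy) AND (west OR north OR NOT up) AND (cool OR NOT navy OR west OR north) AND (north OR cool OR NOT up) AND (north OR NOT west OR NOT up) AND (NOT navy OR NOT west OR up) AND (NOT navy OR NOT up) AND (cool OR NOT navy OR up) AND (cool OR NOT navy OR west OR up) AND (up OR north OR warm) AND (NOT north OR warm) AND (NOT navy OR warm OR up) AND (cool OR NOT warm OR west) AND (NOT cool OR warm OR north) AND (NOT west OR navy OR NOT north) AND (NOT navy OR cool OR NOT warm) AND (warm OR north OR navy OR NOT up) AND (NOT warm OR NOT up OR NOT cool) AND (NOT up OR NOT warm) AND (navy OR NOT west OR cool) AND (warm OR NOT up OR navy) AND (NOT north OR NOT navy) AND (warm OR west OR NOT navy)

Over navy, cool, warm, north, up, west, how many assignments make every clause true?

3

There are 2^6 = 64 truth assignments over (navy, cool, warm, north, up, west).
Split on north. With north = true, the clauses containing north are satisfied and NOT north drops from the rest; 0 of the 2^5 = 32 assignments to the other variables satisfy what remains.
With north = false, by the same count on the reduced clause set, 3 assignments work.
(One model: navy=F, cool=T, warm=T, north=F, up=F, west=F.)
Total: 0 + 3 = 3.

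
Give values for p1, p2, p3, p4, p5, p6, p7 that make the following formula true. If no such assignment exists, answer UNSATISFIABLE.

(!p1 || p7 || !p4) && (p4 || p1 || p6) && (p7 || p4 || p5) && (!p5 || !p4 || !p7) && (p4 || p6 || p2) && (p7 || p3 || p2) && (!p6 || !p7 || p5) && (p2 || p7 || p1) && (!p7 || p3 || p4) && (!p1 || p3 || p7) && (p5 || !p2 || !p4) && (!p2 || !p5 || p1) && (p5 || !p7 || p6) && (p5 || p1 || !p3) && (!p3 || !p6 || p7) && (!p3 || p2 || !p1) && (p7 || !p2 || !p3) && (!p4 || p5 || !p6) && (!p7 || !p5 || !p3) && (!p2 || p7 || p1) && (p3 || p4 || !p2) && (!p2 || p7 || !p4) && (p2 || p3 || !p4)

Branch on p1: set p1 = false.
Branch on p4: set p4 = true.
Branch on p5: set p5 = false.
Unit clause (!p2) forces p2 = false.
Unit clause (p7) forces p7 = true.
Unit clause (!p6) forces p6 = false.
Now (p6) is unsatisfied and unit — conflict.
So p5 must be the other value — set p5 = true.
Unit clause (!p7) forces p7 = false.
Unit clause (p2) forces p2 = true.
Now (!p2) is unsatisfied and unit — conflict.
Both values of p5 lead to a conflict.
So p4 must be the other value — set p4 = false.
Unit clause (p6) forces p6 = true.
Branch on p7: set p7 = true.
Unit clause (p5) forces p5 = true.
Unit clause (p3) forces p3 = true.
Now (!p3) is unsatisfied and unit — conflict.
So p7 must be the other value — set p7 = false.
Unit clause (p5) forces p5 = true.
Unit clause (p2) forces p2 = true.
Now (!p2) is unsatisfied and unit — conflict.
Both values of p7 lead to a conflict.
Both values of p4 lead to a conflict.
So p1 must be the other value — set p1 = true.
Branch on p7: set p7 = true.
Branch on p5: set p5 = false.
Unit clause (!p6) forces p6 = false.
Now (p6) is unsatisfied and unit — conflict.
So p5 must be the other value — set p5 = true.
Unit clause (!p4) forces p4 = false.
Unit clause (p3) forces p3 = true.
Now (!p3) is unsatisfied and unit — conflict.
Both values of p5 lead to a conflict.
So p7 must be the other value — set p7 = false.
Unit clause (!p4) forces p4 = false.
Unit clause (p5) forces p5 = true.
Unit clause (p3) forces p3 = true.
Unit clause (!p6) forces p6 = false.
Unit clause (p2) forces p2 = true.
Now (!p2) is unsatisfied and unit — conflict.
Both values of p7 lead to a conflict.
Both values of p1 lead to a conflict.

UNSATISFIABLE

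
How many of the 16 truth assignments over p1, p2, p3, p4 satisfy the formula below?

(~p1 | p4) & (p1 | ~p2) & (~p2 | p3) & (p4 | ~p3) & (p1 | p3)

4

There are 2^4 = 16 truth assignments over (p1, p2, p3, p4).
Check each against the 5 clauses (columns in the order p1, p2, p3, p4):
  F F F F  ✗ fails (p1 | p3)
  F F F T  ✗ fails (p1 | p3)
  F F T F  ✗ fails (p4 | ~p3)
  F F T T  ✓ satisfies all
  F T F F  ✗ fails (p1 | ~p2)
  F T F T  ✗ fails (p1 | ~p2)
  F T T F  ✗ fails (p1 | ~p2)
  F T T T  ✗ fails (p1 | ~p2)
  T F F F  ✗ fails (~p1 | p4)
  T F F T  ✓ satisfies all
  T F T F  ✗ fails (~p1 | p4)
  T F T T  ✓ satisfies all
  T T F F  ✗ fails (~p1 | p4)
  T T F T  ✗ fails (~p2 | p3)
  T T T F  ✗ fails (~p1 | p4)
  T T T T  ✓ satisfies all
4 of the 16 rows are models.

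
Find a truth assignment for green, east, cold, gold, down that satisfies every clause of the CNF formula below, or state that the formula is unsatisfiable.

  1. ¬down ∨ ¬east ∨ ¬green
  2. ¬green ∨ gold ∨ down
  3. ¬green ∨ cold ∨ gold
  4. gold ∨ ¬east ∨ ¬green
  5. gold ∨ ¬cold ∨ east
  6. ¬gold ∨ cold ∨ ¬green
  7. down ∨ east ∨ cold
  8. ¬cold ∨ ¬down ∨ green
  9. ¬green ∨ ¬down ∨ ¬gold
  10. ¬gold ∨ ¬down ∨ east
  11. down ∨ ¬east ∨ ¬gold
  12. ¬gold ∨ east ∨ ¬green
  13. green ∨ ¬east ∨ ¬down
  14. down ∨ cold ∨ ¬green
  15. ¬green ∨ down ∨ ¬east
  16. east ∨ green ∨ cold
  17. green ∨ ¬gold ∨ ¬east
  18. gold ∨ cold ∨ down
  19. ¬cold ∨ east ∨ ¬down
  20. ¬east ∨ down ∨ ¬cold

green=False,  east=False,  cold=True,  gold=True,  down=False

Branch on down: set down = False.
Branch on green: set green = False.
Branch on east: set east = False.
(cold) alone gives cold = True.
(gold) alone gives gold = True.
Every clause now holds.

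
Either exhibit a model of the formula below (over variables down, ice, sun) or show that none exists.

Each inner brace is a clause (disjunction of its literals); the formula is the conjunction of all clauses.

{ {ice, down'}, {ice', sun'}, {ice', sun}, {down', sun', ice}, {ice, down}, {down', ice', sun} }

Suppose ice = 1.
(sun') alone gives sun = 0.
But (sun) is also a unit clause — contradiction.
So ice must be the other value — set ice = 0.
(down') alone gives down = 0.
But (down) is also a unit clause — contradiction.
Neither ice = 1 nor ice = 0 works.

UNSATISFIABLE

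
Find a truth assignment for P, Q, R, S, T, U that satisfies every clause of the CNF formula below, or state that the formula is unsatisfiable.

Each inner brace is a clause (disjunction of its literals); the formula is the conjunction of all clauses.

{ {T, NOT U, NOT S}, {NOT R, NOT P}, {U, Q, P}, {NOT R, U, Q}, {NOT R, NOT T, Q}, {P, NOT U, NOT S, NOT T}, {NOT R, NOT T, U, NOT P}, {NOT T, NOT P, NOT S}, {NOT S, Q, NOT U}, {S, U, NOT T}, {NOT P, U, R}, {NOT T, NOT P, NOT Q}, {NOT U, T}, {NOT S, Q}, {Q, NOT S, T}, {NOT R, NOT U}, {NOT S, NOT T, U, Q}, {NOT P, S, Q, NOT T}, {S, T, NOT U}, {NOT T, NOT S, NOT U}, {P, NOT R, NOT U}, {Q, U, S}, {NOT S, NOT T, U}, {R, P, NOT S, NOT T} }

Case R = false:
Case P = false:
Case U = true:
(T) alone gives T = true.
(NOT S) alone gives S = false.
Every clause is now satisfied; Q is unconstrained.

P=false,  Q=true,  R=false,  S=false,  T=true,  U=true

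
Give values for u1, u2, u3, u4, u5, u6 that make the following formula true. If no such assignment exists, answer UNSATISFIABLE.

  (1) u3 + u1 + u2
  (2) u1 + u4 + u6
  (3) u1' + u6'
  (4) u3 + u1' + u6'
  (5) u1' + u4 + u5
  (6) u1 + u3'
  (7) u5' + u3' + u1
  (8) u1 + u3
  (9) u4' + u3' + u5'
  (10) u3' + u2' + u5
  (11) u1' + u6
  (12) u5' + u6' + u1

Try u1 = 0.
The clause (u3') is unit, so u3 = 0.
But (u3) is also a unit clause — contradiction.
That branch fails; take u1 = 1 instead.
The clause (u6') is unit, so u6 = 0.
But (u6) is also a unit clause — contradiction.
Neither u1 = 1 nor u1 = 0 works.

UNSATISFIABLE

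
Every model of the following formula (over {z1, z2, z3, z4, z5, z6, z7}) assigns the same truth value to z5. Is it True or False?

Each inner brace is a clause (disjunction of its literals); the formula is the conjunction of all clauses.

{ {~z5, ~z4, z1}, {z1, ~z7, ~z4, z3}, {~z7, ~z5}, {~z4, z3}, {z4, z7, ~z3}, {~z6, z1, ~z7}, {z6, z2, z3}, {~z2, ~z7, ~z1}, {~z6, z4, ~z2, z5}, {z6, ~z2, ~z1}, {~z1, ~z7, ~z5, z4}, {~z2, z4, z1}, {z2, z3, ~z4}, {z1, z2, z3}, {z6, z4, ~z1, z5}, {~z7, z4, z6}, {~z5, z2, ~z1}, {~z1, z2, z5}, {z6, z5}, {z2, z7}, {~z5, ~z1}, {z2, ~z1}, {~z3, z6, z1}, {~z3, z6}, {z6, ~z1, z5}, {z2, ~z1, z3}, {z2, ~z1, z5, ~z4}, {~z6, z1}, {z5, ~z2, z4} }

False

Suppose z5 = 1.
From the singleton clause (~z7), z7 = 0.
From the singleton clause (z2), z2 = 1.
From the singleton clause (~z1), z1 = 0.
From the singleton clause (~z4), z4 = 0.
But (z4) is also a unit clause — contradiction.
So every satisfying assignment has z5 = False.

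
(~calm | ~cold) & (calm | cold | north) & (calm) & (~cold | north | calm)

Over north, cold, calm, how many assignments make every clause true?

There are 2^3 = 8 truth assignments over (north, cold, calm).
Check each against the 4 clauses (columns in the order north, cold, calm):
  F F F  ✗ fails (calm | cold | north)
  F F T  ✓ satisfies all
  F T F  ✗ fails (calm)
  F T T  ✗ fails (~calm | ~cold)
  T F F  ✗ fails (calm)
  T F T  ✓ satisfies all
  T T F  ✗ fails (calm)
  T T T  ✗ fails (~calm | ~cold)
2 of the 8 rows are models.

2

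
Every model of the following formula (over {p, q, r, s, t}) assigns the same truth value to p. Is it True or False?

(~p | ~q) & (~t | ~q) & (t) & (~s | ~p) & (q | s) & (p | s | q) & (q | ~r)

Suppose p = 1.
The clause (~q) is unit, so q = 0.
The clause (t) is unit, so t = 1.
The clause (~s) is unit, so s = 0.
That conflicts with the unit clause (s).
So every satisfying assignment has p = False.

False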